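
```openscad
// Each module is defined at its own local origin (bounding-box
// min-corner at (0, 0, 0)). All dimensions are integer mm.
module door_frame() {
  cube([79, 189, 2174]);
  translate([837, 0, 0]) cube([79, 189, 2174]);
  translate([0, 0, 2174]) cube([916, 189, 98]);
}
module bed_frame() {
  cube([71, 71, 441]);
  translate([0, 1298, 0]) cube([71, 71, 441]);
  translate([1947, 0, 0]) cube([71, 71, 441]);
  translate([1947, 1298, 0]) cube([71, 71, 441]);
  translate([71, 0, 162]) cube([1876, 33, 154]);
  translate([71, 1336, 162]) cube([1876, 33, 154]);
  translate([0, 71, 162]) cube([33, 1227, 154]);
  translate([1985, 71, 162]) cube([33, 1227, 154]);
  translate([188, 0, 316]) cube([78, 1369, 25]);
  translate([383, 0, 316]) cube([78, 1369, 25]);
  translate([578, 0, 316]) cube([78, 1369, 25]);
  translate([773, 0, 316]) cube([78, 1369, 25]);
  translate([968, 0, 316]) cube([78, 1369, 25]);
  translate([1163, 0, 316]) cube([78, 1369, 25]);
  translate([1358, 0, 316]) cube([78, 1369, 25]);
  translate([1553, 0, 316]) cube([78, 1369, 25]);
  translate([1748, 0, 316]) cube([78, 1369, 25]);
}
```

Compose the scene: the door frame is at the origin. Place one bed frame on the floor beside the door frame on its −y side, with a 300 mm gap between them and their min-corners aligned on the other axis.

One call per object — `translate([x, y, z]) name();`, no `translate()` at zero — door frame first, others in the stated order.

door_frame();
translate([0, -1669, 0]) bed_frame();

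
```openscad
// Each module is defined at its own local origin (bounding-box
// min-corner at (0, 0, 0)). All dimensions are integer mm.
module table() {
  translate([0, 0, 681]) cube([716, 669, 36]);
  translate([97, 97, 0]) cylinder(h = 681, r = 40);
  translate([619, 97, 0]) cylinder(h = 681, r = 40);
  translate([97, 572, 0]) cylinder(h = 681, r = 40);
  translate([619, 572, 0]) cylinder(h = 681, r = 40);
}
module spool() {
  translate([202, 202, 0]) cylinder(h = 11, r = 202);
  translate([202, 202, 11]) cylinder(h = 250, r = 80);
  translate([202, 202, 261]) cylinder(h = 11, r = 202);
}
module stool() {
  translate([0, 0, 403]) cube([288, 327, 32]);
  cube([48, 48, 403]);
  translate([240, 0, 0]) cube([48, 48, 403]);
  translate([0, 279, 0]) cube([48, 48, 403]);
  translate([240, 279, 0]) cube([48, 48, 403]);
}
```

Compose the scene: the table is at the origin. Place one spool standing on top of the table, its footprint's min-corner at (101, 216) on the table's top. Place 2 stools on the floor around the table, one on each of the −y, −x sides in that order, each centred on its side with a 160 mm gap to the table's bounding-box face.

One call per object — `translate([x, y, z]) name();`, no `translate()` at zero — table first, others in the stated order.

table();
translate([101, 216, 717]) spool();
translate([214, -487, 0]) stool();
translate([-448, 171, 0]) stool();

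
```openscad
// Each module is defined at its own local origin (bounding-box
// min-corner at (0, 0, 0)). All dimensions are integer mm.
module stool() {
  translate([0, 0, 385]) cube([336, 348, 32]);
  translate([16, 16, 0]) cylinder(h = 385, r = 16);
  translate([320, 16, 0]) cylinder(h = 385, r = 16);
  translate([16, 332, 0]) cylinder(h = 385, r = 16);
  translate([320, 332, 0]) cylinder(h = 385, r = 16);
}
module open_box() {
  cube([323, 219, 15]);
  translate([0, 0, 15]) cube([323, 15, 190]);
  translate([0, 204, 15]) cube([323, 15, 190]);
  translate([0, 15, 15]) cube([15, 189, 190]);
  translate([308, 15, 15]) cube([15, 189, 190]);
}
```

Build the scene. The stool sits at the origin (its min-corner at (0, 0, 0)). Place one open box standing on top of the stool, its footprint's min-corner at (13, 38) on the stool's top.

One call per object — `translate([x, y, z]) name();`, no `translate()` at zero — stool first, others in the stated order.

stool();
translate([13, 38, 417]) open_box();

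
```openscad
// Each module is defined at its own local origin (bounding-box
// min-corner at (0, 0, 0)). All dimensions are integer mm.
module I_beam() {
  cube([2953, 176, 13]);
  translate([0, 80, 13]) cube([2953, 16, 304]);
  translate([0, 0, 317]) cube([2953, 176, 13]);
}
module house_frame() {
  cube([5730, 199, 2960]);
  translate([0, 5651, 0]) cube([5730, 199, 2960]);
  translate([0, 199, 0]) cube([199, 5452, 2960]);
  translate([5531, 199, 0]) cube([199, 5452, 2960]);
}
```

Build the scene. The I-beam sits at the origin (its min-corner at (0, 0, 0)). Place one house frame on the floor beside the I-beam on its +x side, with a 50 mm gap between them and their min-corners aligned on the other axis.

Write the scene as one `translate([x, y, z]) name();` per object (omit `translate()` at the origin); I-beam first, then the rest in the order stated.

I_beam();
translate([3003, 0, 0]) house_frame();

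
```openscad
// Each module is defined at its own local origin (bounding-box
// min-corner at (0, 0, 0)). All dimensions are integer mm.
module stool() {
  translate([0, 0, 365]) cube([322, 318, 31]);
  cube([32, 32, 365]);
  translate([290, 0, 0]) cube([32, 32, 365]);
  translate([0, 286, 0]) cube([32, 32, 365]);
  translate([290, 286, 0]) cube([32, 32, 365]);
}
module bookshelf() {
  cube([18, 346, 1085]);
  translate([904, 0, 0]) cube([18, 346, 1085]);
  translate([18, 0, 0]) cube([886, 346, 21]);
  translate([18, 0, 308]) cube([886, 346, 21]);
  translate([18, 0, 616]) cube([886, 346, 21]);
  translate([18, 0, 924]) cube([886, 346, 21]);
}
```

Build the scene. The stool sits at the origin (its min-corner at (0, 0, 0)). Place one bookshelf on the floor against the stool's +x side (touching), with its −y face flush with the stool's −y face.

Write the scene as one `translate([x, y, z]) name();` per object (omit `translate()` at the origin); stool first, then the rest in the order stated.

stool();
translate([322, 0, 0]) bookshelf();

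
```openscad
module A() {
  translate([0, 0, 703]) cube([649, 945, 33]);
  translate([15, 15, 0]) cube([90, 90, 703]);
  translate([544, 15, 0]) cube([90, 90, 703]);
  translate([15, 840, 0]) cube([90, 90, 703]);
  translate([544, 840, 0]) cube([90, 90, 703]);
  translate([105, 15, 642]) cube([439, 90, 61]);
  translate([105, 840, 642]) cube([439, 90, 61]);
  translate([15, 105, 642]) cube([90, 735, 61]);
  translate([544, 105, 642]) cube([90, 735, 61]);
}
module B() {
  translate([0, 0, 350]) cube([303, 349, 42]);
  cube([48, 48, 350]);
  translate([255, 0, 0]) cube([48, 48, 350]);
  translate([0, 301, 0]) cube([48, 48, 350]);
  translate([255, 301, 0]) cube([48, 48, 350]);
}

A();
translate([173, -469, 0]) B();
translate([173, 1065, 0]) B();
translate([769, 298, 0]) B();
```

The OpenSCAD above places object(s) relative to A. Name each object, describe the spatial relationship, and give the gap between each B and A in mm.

Each stool's nearest face is 120 mm from the table's bounding box.

A is a table. B is a stool. Three stools sit around the table at the −y, +y, +x sides. The gap between each stool and the table is 120 mm.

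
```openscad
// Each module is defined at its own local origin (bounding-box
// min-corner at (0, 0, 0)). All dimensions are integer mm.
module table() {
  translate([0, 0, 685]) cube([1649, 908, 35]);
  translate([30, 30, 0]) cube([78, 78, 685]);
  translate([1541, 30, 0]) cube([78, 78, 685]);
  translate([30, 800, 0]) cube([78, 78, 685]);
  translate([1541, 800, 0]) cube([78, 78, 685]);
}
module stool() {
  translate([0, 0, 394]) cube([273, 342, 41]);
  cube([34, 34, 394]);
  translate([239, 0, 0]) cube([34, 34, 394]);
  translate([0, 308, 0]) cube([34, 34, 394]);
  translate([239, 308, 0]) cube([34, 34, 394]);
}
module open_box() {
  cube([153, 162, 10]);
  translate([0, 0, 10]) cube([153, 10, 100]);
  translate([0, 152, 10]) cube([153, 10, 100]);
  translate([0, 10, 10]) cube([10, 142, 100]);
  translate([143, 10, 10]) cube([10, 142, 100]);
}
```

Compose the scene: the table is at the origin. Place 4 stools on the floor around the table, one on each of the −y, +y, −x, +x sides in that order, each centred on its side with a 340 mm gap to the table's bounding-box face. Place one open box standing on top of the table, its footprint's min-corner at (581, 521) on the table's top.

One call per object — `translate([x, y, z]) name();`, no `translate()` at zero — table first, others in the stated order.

table();
translate([688, -682, 0]) stool();
translate([688, 1248, 0]) stool();
translate([-613, 283, 0]) stool();
translate([1989, 283, 0]) stool();
translate([581, 521, 720]) open_box();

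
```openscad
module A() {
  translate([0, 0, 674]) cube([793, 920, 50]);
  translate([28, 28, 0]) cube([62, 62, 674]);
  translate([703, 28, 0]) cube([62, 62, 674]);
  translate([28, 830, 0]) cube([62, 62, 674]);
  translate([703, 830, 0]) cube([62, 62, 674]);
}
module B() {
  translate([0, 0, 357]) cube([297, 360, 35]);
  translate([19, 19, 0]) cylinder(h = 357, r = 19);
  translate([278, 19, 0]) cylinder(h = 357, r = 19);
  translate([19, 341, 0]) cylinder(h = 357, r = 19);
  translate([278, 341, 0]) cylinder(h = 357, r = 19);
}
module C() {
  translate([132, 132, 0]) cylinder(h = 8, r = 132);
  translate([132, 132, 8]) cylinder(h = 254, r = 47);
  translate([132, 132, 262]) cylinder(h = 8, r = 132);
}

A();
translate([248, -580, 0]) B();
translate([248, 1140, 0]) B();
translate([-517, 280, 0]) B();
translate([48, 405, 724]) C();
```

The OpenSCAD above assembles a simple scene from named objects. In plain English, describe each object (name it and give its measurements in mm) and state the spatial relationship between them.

A is a table: top 793 mm (x) × 920 mm (y), 50 mm thick, upper face at z = 724 mm, on four 62×62 mm square legs, each inset 28 mm from the nearest pair of top edges, running from z = 0 to the bottom of the top.

B is a four-legged stool. The seat is 297×360 mm, 35 mm thick, top at z = 392 mm. It stands on four round legs, each 38 mm in diameter, from z = 0 to the seat underside, each leg's axis is inset half a diameter from the nearest pair of seat edges (so the leg's bounding box is flush with the corner).

C is a spool: two coaxial disc flanges of radius 132 mm and thickness 8 mm, joined by a core cylinder of radius 47 mm and height 254 mm. The lower flange rests on z = 0 and the three cylinders share a vertical axis.

Three stools sit around the table at the −y, +y, −x sides. The spool is on top of the table.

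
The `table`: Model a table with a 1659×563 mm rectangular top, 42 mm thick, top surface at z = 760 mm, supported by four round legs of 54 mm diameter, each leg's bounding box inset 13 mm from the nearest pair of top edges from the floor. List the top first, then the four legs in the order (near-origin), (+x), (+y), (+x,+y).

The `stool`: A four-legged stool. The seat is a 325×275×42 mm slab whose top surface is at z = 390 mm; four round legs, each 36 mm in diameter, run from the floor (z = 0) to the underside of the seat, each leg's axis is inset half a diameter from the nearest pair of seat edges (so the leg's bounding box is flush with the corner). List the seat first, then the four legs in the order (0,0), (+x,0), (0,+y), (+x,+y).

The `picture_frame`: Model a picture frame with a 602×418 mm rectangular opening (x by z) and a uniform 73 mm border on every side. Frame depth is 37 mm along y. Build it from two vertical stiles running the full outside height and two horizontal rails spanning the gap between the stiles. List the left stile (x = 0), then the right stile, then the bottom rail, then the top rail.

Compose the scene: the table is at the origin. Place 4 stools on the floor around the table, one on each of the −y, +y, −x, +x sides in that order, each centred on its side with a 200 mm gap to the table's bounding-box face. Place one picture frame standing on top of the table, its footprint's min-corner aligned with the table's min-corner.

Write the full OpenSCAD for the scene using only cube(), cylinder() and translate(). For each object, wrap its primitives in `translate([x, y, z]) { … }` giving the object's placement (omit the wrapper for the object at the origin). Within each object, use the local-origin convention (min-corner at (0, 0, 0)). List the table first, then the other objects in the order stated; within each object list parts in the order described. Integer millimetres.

translate([0, 0, 718]) cube([1659, 563, 42]);
translate([40, 40, 0]) cylinder(h = 718, r = 27);
translate([1619, 40, 0]) cylinder(h = 718, r = 27);
translate([40, 523, 0]) cylinder(h = 718, r = 27);
translate([1619, 523, 0]) cylinder(h = 718, r = 27);
translate([667, -475, 0]) {
  translate([0, 0, 348]) cube([325, 275, 42]);
  translate([18, 18, 0]) cylinder(h = 348, r = 18);
  translate([307, 18, 0]) cylinder(h = 348, r = 18);
  translate([18, 257, 0]) cylinder(h = 348, r = 18);
  translate([307, 257, 0]) cylinder(h = 348, r = 18);
}
translate([667, 763, 0]) {
  translate([0, 0, 348]) cube([325, 275, 42]);
  translate([18, 18, 0]) cylinder(h = 348, r = 18);
  translate([307, 18, 0]) cylinder(h = 348, r = 18);
  translate([18, 257, 0]) cylinder(h = 348, r = 18);
  translate([307, 257, 0]) cylinder(h = 348, r = 18);
}
translate([-525, 144, 0]) {
  translate([0, 0, 348]) cube([325, 275, 42]);
  translate([18, 18, 0]) cylinder(h = 348, r = 18);
  translate([307, 18, 0]) cylinder(h = 348, r = 18);
  translate([18, 257, 0]) cylinder(h = 348, r = 18);
  translate([307, 257, 0]) cylinder(h = 348, r = 18);
}
translate([1859, 144, 0]) {
  translate([0, 0, 348]) cube([325, 275, 42]);
  translate([18, 18, 0]) cylinder(h = 348, r = 18);
  translate([307, 18, 0]) cylinder(h = 348, r = 18);
  translate([18, 257, 0]) cylinder(h = 348, r = 18);
  translate([307, 257, 0]) cylinder(h = 348, r = 18);
}
translate([0, 0, 760]) {
  cube([73, 37, 564]);
  translate([675, 0, 0]) cube([73, 37, 564]);
  translate([73, 0, 0]) cube([602, 37, 73]);
  translate([73, 0, 491]) cube([602, 37, 73]);
}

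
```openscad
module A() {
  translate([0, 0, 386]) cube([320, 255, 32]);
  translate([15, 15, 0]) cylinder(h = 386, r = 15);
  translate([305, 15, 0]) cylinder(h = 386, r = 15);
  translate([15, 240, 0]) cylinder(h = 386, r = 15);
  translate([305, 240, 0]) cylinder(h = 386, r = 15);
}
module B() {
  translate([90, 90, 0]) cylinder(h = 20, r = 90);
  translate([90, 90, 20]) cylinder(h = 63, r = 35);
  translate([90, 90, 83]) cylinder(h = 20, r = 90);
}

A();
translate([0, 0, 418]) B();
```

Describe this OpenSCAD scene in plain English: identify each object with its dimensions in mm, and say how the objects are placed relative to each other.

A is a four-legged stool. The seat is 320×255 mm, 32 mm thick, top at z = 418 mm. It stands on four round legs, each 30 mm in diameter, from z = 0 to the seat underside, each leg's axis is inset half a diameter from the nearest pair of seat edges (so the leg's bounding box is flush with the corner).

B is a spool: two coaxial disc flanges of radius 90 mm and thickness 20 mm, joined by a core cylinder of radius 35 mm and height 63 mm. The lower flange rests on z = 0 and the three cylinders share a vertical axis.

The spool is on top of the stool.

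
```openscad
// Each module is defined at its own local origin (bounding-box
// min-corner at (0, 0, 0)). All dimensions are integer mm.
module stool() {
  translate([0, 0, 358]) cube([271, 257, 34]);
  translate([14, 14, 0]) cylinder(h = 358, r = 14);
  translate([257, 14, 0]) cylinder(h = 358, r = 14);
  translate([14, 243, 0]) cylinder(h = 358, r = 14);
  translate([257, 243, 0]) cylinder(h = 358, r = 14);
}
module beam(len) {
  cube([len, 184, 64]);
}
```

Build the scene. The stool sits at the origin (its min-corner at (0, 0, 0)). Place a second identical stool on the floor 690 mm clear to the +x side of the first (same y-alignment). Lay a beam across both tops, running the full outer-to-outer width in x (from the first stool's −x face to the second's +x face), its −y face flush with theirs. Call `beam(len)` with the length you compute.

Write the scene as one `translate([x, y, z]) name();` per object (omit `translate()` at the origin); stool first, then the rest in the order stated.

stool();
translate([961, 0, 0]) stool();
translate([0, 0, 392]) beam(1232);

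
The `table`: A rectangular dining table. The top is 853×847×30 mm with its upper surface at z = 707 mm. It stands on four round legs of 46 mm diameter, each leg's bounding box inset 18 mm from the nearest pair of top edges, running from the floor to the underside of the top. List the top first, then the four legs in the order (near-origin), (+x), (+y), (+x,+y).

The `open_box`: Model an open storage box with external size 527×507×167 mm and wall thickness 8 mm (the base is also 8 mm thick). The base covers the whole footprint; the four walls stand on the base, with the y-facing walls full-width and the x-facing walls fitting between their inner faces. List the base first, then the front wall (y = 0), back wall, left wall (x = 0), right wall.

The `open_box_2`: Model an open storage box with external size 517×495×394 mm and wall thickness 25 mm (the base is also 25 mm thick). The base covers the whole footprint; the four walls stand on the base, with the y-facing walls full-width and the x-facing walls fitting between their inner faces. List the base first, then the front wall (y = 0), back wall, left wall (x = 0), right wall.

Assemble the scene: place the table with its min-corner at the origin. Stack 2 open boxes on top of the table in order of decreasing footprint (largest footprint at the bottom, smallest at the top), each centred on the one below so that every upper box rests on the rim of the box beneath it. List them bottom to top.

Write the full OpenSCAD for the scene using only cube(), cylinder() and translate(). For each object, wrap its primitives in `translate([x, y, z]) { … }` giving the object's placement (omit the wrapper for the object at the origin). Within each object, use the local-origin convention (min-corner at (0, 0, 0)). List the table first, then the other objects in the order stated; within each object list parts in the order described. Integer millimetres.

translate([0, 0, 677]) cube([853, 847, 30]);
translate([41, 41, 0]) cylinder(h = 677, r = 23);
translate([812, 41, 0]) cylinder(h = 677, r = 23);
translate([41, 806, 0]) cylinder(h = 677, r = 23);
translate([812, 806, 0]) cylinder(h = 677, r = 23);
translate([163, 170, 707]) {
  cube([527, 507, 8]);
  translate([0, 0, 8]) cube([527, 8, 159]);
  translate([0, 499, 8]) cube([527, 8, 159]);
  translate([0, 8, 8]) cube([8, 491, 159]);
  translate([519, 8, 8]) cube([8, 491, 159]);
}
translate([168, 176, 874]) {
  cube([517, 495, 25]);
  translate([0, 0, 25]) cube([517, 25, 369]);
  translate([0, 470, 25]) cube([517, 25, 369]);
  translate([0, 25, 25]) cube([25, 445, 369]);
  translate([492, 25, 25]) cube([25, 445, 369]);
}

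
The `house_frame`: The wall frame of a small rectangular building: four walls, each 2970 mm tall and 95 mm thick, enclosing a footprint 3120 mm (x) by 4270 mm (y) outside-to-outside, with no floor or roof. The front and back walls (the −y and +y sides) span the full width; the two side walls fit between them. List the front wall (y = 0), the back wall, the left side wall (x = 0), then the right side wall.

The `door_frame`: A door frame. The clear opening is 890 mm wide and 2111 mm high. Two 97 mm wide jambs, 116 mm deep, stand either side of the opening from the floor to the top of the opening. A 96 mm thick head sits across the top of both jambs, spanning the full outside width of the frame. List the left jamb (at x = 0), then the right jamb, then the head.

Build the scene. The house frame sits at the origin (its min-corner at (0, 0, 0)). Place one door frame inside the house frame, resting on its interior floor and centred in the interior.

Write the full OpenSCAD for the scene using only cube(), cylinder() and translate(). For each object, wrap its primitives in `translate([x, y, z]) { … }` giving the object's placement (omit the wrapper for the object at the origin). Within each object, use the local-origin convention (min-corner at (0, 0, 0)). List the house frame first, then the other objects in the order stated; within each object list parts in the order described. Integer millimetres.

cube([3120, 95, 2970]);
translate([0, 4175, 0]) cube([3120, 95, 2970]);
translate([0, 95, 0]) cube([95, 4080, 2970]);
translate([3025, 95, 0]) cube([95, 4080, 2970]);
translate([1018, 2077, 0]) {
  cube([97, 116, 2111]);
  translate([987, 0, 0]) cube([97, 116, 2111]);
  translate([0, 0, 2111]) cube([1084, 116, 96]);
}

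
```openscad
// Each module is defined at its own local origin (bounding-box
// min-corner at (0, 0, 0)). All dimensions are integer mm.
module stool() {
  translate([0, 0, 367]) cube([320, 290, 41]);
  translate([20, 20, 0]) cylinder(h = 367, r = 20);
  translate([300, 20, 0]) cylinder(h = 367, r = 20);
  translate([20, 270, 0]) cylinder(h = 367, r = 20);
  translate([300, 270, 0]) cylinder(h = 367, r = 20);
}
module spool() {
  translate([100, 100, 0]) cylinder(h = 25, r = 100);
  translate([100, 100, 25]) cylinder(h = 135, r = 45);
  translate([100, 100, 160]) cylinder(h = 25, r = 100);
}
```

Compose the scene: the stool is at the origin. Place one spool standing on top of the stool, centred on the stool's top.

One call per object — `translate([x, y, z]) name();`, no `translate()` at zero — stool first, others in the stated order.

stool();
translate([60, 45, 408]) spool();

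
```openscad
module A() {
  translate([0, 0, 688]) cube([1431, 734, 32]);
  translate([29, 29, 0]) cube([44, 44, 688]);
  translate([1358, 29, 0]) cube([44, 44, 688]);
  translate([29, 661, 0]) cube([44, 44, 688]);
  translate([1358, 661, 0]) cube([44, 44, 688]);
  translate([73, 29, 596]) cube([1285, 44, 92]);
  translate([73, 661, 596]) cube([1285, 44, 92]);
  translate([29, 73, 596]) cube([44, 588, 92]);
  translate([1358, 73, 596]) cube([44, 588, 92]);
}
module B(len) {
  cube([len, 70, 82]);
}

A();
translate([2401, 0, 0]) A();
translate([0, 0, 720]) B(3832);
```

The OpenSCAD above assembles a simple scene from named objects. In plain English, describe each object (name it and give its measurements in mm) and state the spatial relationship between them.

A is a table: top 1431 mm (x) × 734 mm (y), 32 mm thick, upper face at z = 720 mm, on four 44×44 mm square legs, each inset 29 mm from the nearest pair of top edges, running from z = 0 to the bottom of the top. Four apron rails, 44 mm thick and 92 mm tall, run between adjacent legs with their top edges flush with the underside of the top and their outer faces flush with the legs' outer faces.

B is a rectangular beam 3832 mm long (x), 70 mm deep (y), 82 mm thick (z).

The beam spans the tops of two tables placed 970 mm apart, resting at z = 720 mm.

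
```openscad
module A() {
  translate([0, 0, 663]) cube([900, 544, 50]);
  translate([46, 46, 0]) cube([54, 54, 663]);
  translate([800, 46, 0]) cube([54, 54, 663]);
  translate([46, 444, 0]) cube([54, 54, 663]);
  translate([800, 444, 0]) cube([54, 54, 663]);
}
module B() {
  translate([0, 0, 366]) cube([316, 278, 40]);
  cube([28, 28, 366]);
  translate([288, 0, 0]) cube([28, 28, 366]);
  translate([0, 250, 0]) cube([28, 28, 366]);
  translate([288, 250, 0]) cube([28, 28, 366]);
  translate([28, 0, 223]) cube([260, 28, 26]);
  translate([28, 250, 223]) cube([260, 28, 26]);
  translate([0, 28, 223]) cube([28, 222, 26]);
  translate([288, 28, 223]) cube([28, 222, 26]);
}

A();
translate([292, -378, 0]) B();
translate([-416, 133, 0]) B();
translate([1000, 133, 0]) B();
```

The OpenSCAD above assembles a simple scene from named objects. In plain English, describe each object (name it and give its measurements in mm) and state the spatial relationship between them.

A is a table with a 900×544 mm rectangular top, 50 mm thick, top surface at z = 713 mm, supported by four 54×54 mm square legs, each inset 46 mm from the nearest pair of top edges, running from the floor.

B is a four-legged stool. The seat is 316×278 mm, 40 mm thick, top at z = 406 mm. It stands on four square legs, each 28×28 mm in cross-section, from z = 0 to the seat underside, each flush with a corner of the seat. Four stretchers, 28 mm wide and 26 mm tall, connect adjacent legs with their undersides at z = 223 mm, each running between the inner faces of the legs it joins and aligned with the legs' outer faces on the other axis.

Three stools sit around the table at the −y, −x, +x sides.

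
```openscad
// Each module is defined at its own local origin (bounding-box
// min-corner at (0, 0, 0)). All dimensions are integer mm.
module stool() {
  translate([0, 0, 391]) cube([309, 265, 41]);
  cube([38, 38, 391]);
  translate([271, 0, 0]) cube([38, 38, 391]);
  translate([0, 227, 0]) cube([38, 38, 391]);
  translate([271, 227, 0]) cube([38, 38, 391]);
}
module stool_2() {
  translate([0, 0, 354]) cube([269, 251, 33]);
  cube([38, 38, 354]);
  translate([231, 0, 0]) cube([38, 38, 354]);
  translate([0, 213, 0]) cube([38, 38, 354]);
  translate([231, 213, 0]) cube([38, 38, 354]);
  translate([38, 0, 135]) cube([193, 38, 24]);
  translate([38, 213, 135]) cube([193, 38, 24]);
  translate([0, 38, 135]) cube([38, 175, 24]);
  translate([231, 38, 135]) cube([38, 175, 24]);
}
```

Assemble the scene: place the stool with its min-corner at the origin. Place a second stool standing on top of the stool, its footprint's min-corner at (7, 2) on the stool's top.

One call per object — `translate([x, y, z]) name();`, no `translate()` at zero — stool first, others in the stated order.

stool();
translate([7, 2, 432]) stool_2();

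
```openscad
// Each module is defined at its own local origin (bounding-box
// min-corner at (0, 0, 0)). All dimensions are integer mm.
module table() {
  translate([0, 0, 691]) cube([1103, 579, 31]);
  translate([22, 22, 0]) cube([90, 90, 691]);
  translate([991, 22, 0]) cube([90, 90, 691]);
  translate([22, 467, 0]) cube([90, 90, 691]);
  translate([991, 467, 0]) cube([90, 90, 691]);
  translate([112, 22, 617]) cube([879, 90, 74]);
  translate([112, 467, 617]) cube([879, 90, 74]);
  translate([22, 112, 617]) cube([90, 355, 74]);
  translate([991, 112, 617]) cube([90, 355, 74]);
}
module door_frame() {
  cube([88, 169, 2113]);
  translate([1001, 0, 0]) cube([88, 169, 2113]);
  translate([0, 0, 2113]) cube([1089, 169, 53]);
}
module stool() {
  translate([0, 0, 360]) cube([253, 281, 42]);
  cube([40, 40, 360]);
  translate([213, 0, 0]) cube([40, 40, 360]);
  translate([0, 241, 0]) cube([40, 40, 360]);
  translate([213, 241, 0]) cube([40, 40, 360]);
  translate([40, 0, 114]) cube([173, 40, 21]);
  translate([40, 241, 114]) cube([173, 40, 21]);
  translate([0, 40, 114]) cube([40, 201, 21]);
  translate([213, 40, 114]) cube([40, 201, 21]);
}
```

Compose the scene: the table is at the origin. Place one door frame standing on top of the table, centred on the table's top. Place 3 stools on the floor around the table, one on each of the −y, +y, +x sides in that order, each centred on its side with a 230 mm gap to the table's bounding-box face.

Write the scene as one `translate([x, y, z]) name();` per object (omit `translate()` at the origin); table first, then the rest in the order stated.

table();
translate([7, 205, 722]) door_frame();
translate([425, -511, 0]) stool();
translate([425, 809, 0]) stool();
translate([1333, 149, 0]) stool();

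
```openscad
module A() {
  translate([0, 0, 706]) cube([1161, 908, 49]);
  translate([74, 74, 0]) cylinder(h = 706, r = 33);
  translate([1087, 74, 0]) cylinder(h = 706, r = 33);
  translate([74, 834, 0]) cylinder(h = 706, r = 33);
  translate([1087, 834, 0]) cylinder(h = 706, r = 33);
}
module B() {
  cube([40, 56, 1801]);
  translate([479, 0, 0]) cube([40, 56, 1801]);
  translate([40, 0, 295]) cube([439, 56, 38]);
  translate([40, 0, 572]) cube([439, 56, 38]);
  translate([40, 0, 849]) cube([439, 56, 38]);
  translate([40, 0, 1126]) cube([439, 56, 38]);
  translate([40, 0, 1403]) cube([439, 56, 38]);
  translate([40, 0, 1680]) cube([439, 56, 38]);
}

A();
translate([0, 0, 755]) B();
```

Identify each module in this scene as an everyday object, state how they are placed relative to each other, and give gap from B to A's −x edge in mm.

The ladder's min-x is at 0; the table's min-x is 0; gap = 0 mm.

A is a table. B is a ladder. The ladder is on top of the table. The gap from the ladder to the table's −x edge is 0 mm.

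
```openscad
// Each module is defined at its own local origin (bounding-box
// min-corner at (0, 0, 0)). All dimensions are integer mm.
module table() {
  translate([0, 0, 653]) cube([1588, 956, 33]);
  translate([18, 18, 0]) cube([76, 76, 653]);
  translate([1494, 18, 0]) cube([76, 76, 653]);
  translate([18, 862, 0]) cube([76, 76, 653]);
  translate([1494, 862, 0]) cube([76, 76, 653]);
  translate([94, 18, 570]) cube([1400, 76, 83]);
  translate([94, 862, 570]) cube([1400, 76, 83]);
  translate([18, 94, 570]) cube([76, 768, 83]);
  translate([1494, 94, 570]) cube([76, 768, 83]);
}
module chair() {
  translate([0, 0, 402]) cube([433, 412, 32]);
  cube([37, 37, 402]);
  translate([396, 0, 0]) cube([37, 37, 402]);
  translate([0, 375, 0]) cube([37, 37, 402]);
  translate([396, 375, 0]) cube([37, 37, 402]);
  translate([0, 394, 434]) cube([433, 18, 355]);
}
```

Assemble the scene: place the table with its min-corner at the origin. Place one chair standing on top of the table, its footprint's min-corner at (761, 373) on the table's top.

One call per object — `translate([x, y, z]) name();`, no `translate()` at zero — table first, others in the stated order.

table();
translate([761, 373, 686]) chair();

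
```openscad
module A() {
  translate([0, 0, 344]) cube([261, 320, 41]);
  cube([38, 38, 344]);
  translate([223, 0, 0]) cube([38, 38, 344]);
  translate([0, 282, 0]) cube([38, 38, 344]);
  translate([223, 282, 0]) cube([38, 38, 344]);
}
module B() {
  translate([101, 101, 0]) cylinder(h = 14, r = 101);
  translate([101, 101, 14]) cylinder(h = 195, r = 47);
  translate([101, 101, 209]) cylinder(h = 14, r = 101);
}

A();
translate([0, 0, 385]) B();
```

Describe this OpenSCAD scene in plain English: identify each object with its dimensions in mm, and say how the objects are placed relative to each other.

A is a simple wooden stool: a rectangular seat 261 mm (x) by 320 mm (y), 41 mm thick, top face at z = 385 mm, on four square legs, each 38×38 mm in cross-section. The legs rest on z = 0, each flush with a corner of the seat.

B is a spool: two coaxial disc flanges of radius 101 mm and thickness 14 mm, joined by a core cylinder of radius 47 mm and height 195 mm. The lower flange rests on z = 0 and the three cylinders share a vertical axis.

The spool is on top of the stool.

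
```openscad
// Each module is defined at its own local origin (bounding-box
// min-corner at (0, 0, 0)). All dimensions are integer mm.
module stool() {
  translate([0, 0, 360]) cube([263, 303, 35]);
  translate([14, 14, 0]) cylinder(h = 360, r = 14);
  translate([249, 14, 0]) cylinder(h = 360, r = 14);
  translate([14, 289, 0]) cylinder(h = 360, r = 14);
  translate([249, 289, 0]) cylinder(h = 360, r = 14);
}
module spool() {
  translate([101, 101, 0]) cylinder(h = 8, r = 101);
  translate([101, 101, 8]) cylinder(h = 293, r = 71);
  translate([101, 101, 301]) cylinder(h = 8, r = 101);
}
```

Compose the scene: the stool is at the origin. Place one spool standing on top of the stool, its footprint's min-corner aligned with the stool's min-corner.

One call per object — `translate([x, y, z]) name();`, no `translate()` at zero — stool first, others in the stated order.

stool();
translate([0, 0, 395]) spool();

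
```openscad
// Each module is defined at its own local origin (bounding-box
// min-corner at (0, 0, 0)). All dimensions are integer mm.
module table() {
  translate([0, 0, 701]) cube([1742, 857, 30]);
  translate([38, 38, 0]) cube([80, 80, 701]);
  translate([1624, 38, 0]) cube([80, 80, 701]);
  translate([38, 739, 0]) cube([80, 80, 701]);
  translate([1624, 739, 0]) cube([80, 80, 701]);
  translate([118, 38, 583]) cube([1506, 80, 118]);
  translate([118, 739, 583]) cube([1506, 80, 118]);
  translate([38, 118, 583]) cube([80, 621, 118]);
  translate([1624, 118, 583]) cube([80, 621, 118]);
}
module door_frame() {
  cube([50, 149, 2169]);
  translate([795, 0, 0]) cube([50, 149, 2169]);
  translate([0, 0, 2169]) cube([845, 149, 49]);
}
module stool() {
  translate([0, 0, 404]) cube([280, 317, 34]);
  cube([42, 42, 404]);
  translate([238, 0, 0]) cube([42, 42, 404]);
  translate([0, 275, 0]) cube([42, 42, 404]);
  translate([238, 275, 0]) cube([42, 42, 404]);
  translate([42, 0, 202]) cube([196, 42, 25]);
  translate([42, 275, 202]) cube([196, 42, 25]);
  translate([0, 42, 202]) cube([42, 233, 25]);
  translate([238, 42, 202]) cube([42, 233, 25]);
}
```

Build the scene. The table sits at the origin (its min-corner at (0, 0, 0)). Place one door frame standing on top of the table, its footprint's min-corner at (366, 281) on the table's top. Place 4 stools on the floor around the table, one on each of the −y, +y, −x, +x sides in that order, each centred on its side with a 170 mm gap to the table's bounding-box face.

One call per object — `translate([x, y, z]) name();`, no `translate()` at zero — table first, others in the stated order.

table();
translate([366, 281, 731]) door_frame();
translate([731, -487, 0]) stool();
translate([731, 1027, 0]) stool();
translate([-450, 270, 0]) stool();
translate([1912, 270, 0]) stool();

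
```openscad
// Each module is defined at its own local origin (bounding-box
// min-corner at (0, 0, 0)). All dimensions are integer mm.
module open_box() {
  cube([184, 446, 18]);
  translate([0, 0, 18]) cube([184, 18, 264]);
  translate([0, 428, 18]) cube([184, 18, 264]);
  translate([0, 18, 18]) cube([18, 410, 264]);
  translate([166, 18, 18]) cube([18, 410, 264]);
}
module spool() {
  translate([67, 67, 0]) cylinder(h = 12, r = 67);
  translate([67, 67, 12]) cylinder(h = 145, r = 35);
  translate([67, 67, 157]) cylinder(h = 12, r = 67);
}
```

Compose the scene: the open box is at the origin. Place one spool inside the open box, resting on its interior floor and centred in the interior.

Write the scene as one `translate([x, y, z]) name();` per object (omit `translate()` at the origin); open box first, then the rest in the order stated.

open_box();
translate([25, 156, 18]) spool();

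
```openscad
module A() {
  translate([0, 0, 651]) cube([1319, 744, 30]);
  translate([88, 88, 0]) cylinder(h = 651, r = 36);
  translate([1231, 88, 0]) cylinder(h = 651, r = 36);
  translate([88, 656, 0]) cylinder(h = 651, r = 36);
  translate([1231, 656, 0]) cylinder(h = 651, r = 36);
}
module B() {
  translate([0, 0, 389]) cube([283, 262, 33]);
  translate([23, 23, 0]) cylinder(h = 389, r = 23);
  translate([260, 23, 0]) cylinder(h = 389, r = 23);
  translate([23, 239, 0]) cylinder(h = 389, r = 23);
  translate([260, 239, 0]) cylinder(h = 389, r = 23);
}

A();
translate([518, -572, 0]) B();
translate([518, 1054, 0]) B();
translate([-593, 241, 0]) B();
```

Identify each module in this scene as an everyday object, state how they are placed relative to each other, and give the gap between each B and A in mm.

A is a table. B is a stool. Three stools sit around the table at the −y, +y, −x sides. The gap between each stool and the table is 310 mm.

Each stool's nearest face is 310 mm from the table's bounding box.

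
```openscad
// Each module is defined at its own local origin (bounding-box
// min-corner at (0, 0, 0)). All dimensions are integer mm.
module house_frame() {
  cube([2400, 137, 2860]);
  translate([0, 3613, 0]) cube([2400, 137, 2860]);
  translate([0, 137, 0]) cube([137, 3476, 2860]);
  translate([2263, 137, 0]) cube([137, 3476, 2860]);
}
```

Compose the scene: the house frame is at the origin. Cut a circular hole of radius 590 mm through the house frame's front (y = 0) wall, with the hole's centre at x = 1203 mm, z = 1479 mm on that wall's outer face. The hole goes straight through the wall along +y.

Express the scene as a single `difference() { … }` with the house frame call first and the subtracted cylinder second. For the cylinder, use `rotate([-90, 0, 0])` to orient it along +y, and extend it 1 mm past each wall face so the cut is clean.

difference() {
  house_frame();
  translate([1203, -1, 1479]) rotate([-90, 0, 0]) cylinder(h = 139, r = 590);
}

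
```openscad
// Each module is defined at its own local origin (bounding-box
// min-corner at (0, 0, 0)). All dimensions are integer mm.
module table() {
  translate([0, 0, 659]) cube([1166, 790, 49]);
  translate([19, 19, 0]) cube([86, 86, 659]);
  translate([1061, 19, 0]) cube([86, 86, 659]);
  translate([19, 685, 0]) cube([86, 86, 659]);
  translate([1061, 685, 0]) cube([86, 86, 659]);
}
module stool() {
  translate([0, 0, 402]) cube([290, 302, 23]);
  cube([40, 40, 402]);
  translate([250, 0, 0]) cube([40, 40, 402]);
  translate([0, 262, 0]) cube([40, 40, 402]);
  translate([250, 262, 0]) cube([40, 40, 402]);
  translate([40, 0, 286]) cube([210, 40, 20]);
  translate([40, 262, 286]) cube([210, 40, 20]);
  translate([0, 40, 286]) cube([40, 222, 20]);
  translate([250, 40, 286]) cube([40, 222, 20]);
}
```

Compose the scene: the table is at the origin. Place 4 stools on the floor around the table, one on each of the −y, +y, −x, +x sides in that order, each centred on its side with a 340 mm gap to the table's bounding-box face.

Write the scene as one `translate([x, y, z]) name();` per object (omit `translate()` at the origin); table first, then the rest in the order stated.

table();
translate([438, -642, 0]) stool();
translate([438, 1130, 0]) stool();
translate([-630, 244, 0]) stool();
translate([1506, 244, 0]) stool();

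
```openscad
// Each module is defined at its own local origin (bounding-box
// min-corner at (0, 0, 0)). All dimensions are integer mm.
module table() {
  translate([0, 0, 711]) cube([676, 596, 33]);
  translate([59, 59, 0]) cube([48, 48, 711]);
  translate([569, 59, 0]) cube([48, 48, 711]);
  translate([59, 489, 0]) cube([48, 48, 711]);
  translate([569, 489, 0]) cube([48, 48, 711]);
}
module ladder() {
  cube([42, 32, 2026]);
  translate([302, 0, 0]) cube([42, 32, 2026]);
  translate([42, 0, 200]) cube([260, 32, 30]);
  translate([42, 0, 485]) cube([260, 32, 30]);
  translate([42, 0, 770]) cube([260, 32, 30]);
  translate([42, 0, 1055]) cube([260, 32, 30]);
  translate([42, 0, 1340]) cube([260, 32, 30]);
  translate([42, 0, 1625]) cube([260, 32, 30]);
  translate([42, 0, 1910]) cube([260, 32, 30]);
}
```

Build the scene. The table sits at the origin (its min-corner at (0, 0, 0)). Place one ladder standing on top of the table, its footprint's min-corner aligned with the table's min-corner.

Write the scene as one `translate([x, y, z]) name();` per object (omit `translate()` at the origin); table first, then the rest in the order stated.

table();
translate([0, 0, 744]) ladder();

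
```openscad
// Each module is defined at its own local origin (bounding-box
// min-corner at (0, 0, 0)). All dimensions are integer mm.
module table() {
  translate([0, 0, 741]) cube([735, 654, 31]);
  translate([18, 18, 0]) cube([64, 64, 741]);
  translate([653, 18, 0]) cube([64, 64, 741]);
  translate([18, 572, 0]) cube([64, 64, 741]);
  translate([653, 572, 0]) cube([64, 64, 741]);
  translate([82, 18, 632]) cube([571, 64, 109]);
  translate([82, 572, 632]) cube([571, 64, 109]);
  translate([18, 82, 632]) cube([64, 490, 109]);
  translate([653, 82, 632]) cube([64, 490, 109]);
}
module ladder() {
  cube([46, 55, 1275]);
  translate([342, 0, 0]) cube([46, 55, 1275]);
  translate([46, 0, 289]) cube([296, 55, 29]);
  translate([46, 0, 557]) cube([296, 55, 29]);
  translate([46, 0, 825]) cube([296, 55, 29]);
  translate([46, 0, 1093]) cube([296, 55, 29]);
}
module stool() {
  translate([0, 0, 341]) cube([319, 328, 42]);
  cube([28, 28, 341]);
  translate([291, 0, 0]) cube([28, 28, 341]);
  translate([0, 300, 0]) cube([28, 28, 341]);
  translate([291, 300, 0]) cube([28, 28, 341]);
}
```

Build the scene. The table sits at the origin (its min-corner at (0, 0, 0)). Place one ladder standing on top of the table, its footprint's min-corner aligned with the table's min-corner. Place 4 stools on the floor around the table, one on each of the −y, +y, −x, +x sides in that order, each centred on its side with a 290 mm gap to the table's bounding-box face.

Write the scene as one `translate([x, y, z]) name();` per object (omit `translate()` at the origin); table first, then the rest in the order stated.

table();
translate([0, 0, 772]) ladder();
translate([208, -618, 0]) stool();
translate([208, 944, 0]) stool();
translate([-609, 163, 0]) stool();
translate([1025, 163, 0]) stool();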